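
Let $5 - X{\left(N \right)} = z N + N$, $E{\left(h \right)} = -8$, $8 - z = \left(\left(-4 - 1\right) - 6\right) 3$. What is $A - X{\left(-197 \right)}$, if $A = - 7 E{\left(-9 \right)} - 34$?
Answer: $-8257$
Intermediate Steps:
$z = 41$ ($z = 8 - \left(\left(-4 - 1\right) - 6\right) 3 = 8 - \left(-5 - 6\right) 3 = 8 - \left(-11\right) 3 = 8 - -33 = 8 + 33 = 41$)
$X{\left(N \right)} = 5 - 42 N$ ($X{\left(N \right)} = 5 - \left(41 N + N\right) = 5 - 42 N$)
$A = 22$ ($A = \left(-7\right) \left(-8\right) - 34 = 56 - 34 = 22$)
$A - X{\left(-197 \right)} = 22 - \left(5 - -8274\right) = 22 - \left(5 + 8274\right) = 22 - 8279 = -8257$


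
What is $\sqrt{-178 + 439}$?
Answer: $3 \sqrt{29} \approx 16.155$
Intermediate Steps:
$\sqrt{-178 + 439} = \sqrt{261} = 3 \sqrt{29}$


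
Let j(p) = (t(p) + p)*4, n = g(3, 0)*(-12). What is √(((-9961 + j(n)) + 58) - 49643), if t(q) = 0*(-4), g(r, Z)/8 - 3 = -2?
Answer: I*√59930 ≈ 244.81*I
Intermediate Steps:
g(r, Z) = 8 (g(r, Z) = 24 + 8*(-2) = 24 - 16 = 8)
t(q) = 0
n = -96 (n = 8*(-12) = -96)
j(p) = 4*p (j(p) = (0 + p)*4 = p*4 = 4*p)
√(((-9961 + j(n)) + 58) - 49643) = √(((-9961 + 4*(-96)) + 58) - 49643) = √(((-9961 - 384) + 58) - 49643) = √((-10345 + 58) - 49643) = √(-10287 - 49643) = √(-59930) = I*√59930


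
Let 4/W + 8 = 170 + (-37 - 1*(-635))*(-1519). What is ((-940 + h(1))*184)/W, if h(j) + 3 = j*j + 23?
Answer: 38393246800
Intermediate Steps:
h(j) = 20 + j**2 (h(j) = -3 + (j*j + 23) = -3 + (j**2 + 23) = -3 + (23 + j**2) = 20 + j**2)
W = -1/227050 (W = 4/(-8 + (170 + (-37 - 1*(-635))*(-1519))) = 4/(-8 + (170 + (-37 + 635)*(-1519))) = 4/(-8 + (170 + 598*(-1519))) = 4/(-8 + (170 - 908362)) = 4/(-8 - 908192) = 4/(-908200) = 4*(-1/908200) = -1/227050 ≈ -4.4043e-6)
((-940 + h(1))*184)/W = ((-940 + (20 + 1**2))*184)/(-1/227050) = ((-940 + (20 + 1))*184)*(-227050) = ((-940 + 21)*184)*(-227050) = -919*184*(-227050) = -169096*(-227050) = 38393246800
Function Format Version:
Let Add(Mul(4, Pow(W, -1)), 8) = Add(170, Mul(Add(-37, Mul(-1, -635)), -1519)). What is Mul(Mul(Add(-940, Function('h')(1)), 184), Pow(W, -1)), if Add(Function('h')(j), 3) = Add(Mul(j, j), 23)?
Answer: 38393246800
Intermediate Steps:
Function('h')(j) = Add(20, Pow(j, 2)) (Function('h')(j) = Add(-3, Add(Mul(j, j), 23)) = Add(-3, Add(Pow(j, 2), 23)) = Add(-3, Add(23, Pow(j, 2))) = Add(20, Pow(j, 2)))
W = Rational(-1, 227050) (W = Mul(4, Pow(Add(-8, Add(170, Mul(Add(-37, Mul(-1, -635)), -1519))), -1)) = Mul(4, Pow(Add(-8, Add(170, Mul(Add(-37, 635), -1519))), -1)) = Mul(4, Pow(Add(-8, Add(170, Mul(598, -1519))), -1)) = Mul(4, Pow(Add(-8, Add(170, -908362)), -1)) = Mul(4, Pow(Add(-8, -908192), -1)) = Mul(4, Pow(-908200, -1)) = Mul(4, Rational(-1, 908200)) = Rational(-1, 227050) ≈ -4.4043e-6)
Mul(Mul(Add(-940, Function('h')(1)), 184), Pow(W, -1)) = Mul(Mul(Add(-940, Add(20, Pow(1, 2))), 184), Pow(Rational(-1, 227050), -1)) = Mul(Mul(Add(-940, Add(20, 1)), 184), -227050) = Mul(Mul(Add(-940, 21), 184), -227050) = Mul(Mul(-919, 184), -227050) = Mul(-169096, -227050) = 38393246800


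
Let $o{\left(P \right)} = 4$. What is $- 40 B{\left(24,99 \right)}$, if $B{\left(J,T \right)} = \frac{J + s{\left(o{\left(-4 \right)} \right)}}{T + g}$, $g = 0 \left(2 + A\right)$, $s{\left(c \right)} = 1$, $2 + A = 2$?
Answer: $- \frac{1000}{99} \approx -10.101$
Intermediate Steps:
$A = 0$ ($A = -2 + 2 = 0$)
$g = 0$ ($g = 0 \left(2 + 0\right) = 0 \cdot 2 = 0$)
$B{\left(J,T \right)} = \frac{1 + J}{T}$ ($B{\left(J,T \right)} = \frac{J + 1}{T + 0} = \frac{1 + J}{T}$)
$- 40 B{\left(24,99 \right)} = - 40 \frac{1 + 24}{99} = - 40 \cdot \frac{1}{99} \cdot 25 = \left(-40\right) \frac{25}{99} = - \frac{1000}{99}$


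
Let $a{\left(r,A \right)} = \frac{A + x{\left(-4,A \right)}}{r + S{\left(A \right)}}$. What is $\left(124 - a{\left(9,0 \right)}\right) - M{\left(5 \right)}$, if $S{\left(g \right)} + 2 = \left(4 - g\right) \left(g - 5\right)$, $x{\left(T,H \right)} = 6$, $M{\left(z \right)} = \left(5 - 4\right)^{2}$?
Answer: $\frac{1605}{13} \approx 123.46$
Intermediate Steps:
$M{\left(z \right)} = 1$ ($M{\left(z \right)} = 1^{2} = 1$)
$S{\left(g \right)} = -2 + \left(-5 + g\right) \left(4 - g\right)$ ($S{\left(g \right)} = -2 + \left(4 - g\right) \left(g - 5\right) = -2 + \left(4 - g\right) \left(-5 + g\right) = -2 + \left(-5 + g\right) \left(4 - g\right)$)
$a{\left(r,A \right)} = \frac{6 + A}{-22 + r - A^{2} + 9 A}$ ($a{\left(r,A \right)} = \frac{A + 6}{r - \left(22 + A^{2} - 9 A\right)} = \frac{6 + A}{-22 + r - A^{2} + 9 A}$)
$\left(124 - a{\left(9,0 \right)}\right) - M{\left(5 \right)} = \left(124 - \frac{6 + 0}{-22 + 9 - 0^{2} + 9 \cdot 0}\right) - 1 = \left(124 - \frac{1}{-22 + 9 - 0 + 0} \cdot 6\right) - 1 = \left(124 - \frac{1}{-22 + 9 + 0 + 0} \cdot 6\right) - 1 = \left(124 - \frac{1}{-13} \cdot 6\right) - 1 = \left(124 - \left(- \frac{1}{13}\right) 6\right) - 1 = \left(124 - - \frac{6}{13}\right) - 1 = \left(124 + \frac{6}{13}\right) - 1 = \frac{1618}{13} - 1 = \frac{1605}{13}$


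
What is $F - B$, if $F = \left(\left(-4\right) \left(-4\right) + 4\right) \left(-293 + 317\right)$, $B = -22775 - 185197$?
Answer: $208452$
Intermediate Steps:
$B = -207972$
$F = 480$ ($F = \left(16 + 4\right) 24 = 20 \cdot 24 = 480$)
$F - B = 480 - -207972 = 480 + 207972 = 208452$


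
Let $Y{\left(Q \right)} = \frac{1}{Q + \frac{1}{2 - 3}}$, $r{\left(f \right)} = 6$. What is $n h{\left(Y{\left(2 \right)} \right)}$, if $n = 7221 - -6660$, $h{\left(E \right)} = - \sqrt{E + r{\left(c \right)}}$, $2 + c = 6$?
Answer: $- 13881 \sqrt{7} \approx -36726.0$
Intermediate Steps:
$c = 4$ ($c = -2 + 6 = 4$)
$Y{\left(Q \right)} = \frac{1}{-1 + Q}$ ($Y{\left(Q \right)} = \frac{1}{Q + \frac{1}{-1}} = \frac{1}{Q - 1} = \frac{1}{-1 + Q}$)
$h{\left(E \right)} = - \sqrt{6 + E}$ ($h{\left(E \right)} = - \sqrt{E + 6} = - \sqrt{6 + E}$)
$n = 13881$ ($n = 7221 + 6660 = 13881$)
$n h{\left(Y{\left(2 \right)} \right)} = 13881 \left(- \sqrt{6 + \frac{1}{-1 + 2}}\right) = 13881 \left(- \sqrt{6 + 1^{-1}}\right) = 13881 \left(- \sqrt{6 + 1}\right) = 13881 \left(- \sqrt{7}\right) = - 13881 \sqrt{7}$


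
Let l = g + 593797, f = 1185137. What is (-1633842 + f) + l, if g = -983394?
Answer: -838302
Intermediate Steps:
l = -389597 (l = -983394 + 593797 = -389597)
(-1633842 + f) + l = (-1633842 + 1185137) - 389597 = -448705 - 389597 = -838302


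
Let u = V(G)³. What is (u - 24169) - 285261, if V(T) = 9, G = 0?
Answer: -308701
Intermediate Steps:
u = 729 (u = 9³ = 729)
(u - 24169) - 285261 = (729 - 24169) - 285261 = -23440 - 285261 = -308701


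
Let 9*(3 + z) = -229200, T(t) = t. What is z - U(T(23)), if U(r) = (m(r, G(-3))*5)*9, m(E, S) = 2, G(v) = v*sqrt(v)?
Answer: -76679/3 ≈ -25560.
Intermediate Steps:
G(v) = v**(3/2)
z = -76409/3 (z = -3 + (1/9)*(-229200) = -3 - 76400/3 = -76409/3 ≈ -25470.)
U(r) = 90 (U(r) = (2*5)*9 = 10*9 = 90)
z - U(T(23)) = -76409/3 - 1*90 = -76409/3 - 90 = -76679/3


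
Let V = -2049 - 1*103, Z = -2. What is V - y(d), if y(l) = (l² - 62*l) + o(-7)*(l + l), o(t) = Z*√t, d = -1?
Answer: -2215 - 4*I*√7 ≈ -2215.0 - 10.583*I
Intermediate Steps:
o(t) = -2*√t
V = -2152 (V = -2049 - 103 = -2152)
y(l) = l² - 62*l - 4*I*l*√7 (y(l) = (l² - 62*l) + (-2*I*√7)*(l + l) = (l² - 62*l) + (-2*I*√7)*(2*l) = (l² - 62*l) - 4*I*l*√7 = l² - 62*l - 4*I*l*√7)
V - y(d) = -2152 - (-1)*(-62 - 1 - 4*I*√7) = -2152 - (-1)*(-63 - 4*I*√7) = -2152 - (63 + 4*I*√7) = -2152 + (-63 - 4*I*√7) = -2215 - 4*I*√7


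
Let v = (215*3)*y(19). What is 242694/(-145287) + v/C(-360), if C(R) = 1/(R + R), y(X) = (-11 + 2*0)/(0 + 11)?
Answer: 7496782234/16143 ≈ 4.6440e+5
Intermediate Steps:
y(X) = -1 (y(X) = (-11 + 0)/11 = -11*1/11 = -1)
C(R) = 1/(2*R)
v = -645 (v = (215*3)*(-1) = 645*(-1) = -645)
242694/(-145287) + v/C(-360) = 242694/(-145287) - 645/((1/2)/(-360)) = 242694*(-1/145287) - 645/((1/2)*(-1/360)) = -26966/16143 - 645/(-1/720) = -26966/16143 - 645*(-720) = -26966/16143 + 464400 = 7496782234/16143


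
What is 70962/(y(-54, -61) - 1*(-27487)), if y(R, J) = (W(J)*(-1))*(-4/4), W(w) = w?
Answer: 11827/4571 ≈ 2.5874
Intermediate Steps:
y(R, J) = J (y(R, J) = (J*(-1))*(-4/4) = (-J)*(-4*¼) = -J*(-1) = J)
70962/(y(-54, -61) - 1*(-27487)) = 70962/(-61 - 1*(-27487)) = 70962/(-61 + 27487) = 70962/27426 = 70962*(1/27426) = 11827/4571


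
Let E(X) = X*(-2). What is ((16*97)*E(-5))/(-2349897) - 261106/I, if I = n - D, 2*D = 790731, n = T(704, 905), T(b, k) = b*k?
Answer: -1234648471844/1136196348573 ≈ -1.0867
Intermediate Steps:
n = 637120 (n = 704*905 = 637120)
D = 790731/2 (D = (1/2)*790731 = 790731/2 ≈ 3.9537e+5)
E(X) = -2*X
I = 483509/2 (I = 637120 - 1*790731/2 = 637120 - 790731/2 = 483509/2 ≈ 2.4175e+5)
((16*97)*E(-5))/(-2349897) - 261106/I = ((16*97)*(-2*(-5)))/(-2349897) - 261106/483509/2 = (1552*10)*(-1/2349897) - 261106*2/483509 = 15520*(-1/2349897) - 522212/483509 = -15520/2349897 - 522212/483509 = -1234648471844/1136196348573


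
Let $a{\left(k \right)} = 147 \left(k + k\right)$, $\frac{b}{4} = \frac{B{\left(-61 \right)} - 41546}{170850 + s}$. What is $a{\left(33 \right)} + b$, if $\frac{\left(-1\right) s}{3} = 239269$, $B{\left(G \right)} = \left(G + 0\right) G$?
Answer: $\frac{5306728114}{546957} \approx 9702.3$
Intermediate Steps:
$B{\left(G \right)} = G^{2}$ ($B{\left(G \right)} = G G = G^{2}$)
$s = -717807$ ($s = \left(-3\right) 239269 = -717807$)
$b = \frac{151300}{546957}$ ($b = 4 \frac{\left(-61\right)^{2} - 41546}{170850 - 717807} = 4 \frac{3721 - 41546}{-546957} = 4 \left(\left(-37825\right) \left(- \frac{1}{546957}\right)\right) = 4 \cdot \frac{37825}{546957} = \frac{151300}{546957} \approx 0.27662$)
$a{\left(k \right)} = 294 k$ ($a{\left(k \right)} = 147 \cdot 2 k = 294 k$)
$a{\left(33 \right)} + b = 294 \cdot 33 + \frac{151300}{546957} = 9702 + \frac{151300}{546957} = \frac{5306728114}{546957}$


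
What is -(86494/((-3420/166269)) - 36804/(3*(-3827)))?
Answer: 482781418633/114810 ≈ 4.2050e+6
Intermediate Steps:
-(86494/((-3420/166269)) - 36804/(3*(-3827))) = -(86494/((-3420*1/166269)) - 36804/(-11481)) = -(86494/(-60/2917) - 36804*(-1/11481)) = -(86494*(-2917/60) + 12268/3827) = -(-126151499/30 + 12268/3827) = -1*(-482781418633/114810) = 482781418633/114810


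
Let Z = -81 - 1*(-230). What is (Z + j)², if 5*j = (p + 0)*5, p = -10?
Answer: 19321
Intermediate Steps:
Z = 149 (Z = -81 + 230 = 149)
j = -10 (j = ((-10 + 0)*5)/5 = (-10*5)/5 = (⅕)*(-50) = -10)
(Z + j)² = (149 - 10)² = 139² = 19321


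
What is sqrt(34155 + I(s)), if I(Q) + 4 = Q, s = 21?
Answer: 2*sqrt(8543) ≈ 184.86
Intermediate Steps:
I(Q) = -4 + Q
sqrt(34155 + I(s)) = sqrt(34155 + (-4 + 21)) = sqrt(34155 + 17) = sqrt(34172) = 2*sqrt(8543)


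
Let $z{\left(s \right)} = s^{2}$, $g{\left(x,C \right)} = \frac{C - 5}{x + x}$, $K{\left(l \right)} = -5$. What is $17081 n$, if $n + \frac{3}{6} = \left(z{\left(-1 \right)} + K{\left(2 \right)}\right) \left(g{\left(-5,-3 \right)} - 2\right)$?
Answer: $\frac{734483}{10} \approx 73448.0$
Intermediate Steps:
$g{\left(x,C \right)} = \frac{-5 + C}{2 x}$
$n = \frac{43}{10}$ ($n = - \frac{1}{2} + \left(\left(-1\right)^{2} - 5\right) \left(\frac{-5 - 3}{2 \left(-5\right)} - 2\right) = - \frac{1}{2} + \left(1 - 5\right) \left(\frac{1}{2} \left(- \frac{1}{5}\right) \left(-8\right) - 2\right) = - \frac{1}{2} - 4 \left(\frac{4}{5} - 2\right) = - \frac{1}{2} - - \frac{24}{5} = - \frac{1}{2} + \frac{24}{5} = \frac{43}{10} \approx 4.3$)
$17081 n = 17081 \cdot \frac{43}{10} = \frac{734483}{10}$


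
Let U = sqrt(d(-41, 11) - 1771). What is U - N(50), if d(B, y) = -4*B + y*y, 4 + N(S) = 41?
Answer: -37 + I*sqrt(1486) ≈ -37.0 + 38.549*I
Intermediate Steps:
N(S) = 37 (N(S) = -4 + 41 = 37)
d(B, y) = y**2 - 4*B (d(B, y) = -4*B + y**2 = y**2 - 4*B)
U = I*sqrt(1486) (U = sqrt((11**2 - 4*(-41)) - 1771) = sqrt((121 + 164) - 1771) = sqrt(285 - 1771) = sqrt(-1486) = I*sqrt(1486) ≈ 38.549*I)
U - N(50) = I*sqrt(1486) - 1*37 = I*sqrt(1486) - 37 = -37 + I*sqrt(1486)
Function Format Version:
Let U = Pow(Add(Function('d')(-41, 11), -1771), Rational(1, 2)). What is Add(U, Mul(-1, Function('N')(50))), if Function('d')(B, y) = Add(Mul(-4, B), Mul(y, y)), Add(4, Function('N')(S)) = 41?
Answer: Add(-37, Mul(I, Pow(1486, Rational(1, 2)))) ≈ Add(-37.000, Mul(38.549, I))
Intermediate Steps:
Function('N')(S) = 37 (Function('N')(S) = Add(-4, 41) = 37)
Function('d')(B, y) = Add(Pow(y, 2), Mul(-4, B)) (Function('d')(B, y) = Add(Mul(-4, B), Pow(y, 2)) = Add(Pow(y, 2), Mul(-4, B)))
U = Mul(I, Pow(1486, Rational(1, 2))) (U = Pow(Add(Add(Pow(11, 2), Mul(-4, -41)), -1771), Rational(1, 2)) = Pow(Add(Add(121, 164), -1771), Rational(1, 2)) = Pow(Add(285, -1771), Rational(1, 2)) = Pow(-1486, Rational(1, 2)) = Mul(I, Pow(1486, Rational(1, 2))) ≈ Mul(38.549, I))
Add(U, Mul(-1, Function('N')(50))) = Add(Mul(I, Pow(1486, Rational(1, 2))), Mul(-1, 37)) = Add(Mul(I, Pow(1486, Rational(1, 2))), -37) = Add(-37, Mul(I, Pow(1486, Rational(1, 2))))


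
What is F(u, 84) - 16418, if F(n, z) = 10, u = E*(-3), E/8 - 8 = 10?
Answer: -16408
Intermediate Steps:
E = 144 (E = 64 + 8*10 = 64 + 80 = 144)
u = -432 (u = 144*(-3) = -432)
F(u, 84) - 16418 = 10 - 16418 = -16408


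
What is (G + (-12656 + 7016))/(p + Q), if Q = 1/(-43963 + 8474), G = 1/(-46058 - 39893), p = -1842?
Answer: 747990298063/244290451643 ≈ 3.0619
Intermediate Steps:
G = -1/85951 (G = 1/(-85951) = -1/85951 ≈ -1.1635e-5)
Q = -1/35489 (Q = 1/(-35489) = -1/35489 ≈ -2.8178e-5)
(G + (-12656 + 7016))/(p + Q) = (-1/85951 + (-12656 + 7016))/(-1842 - 1/35489) = (-1/85951 - 5640)/(-65370739/35489) = -484763641/85951*(-35489/65370739) = 747990298063/244290451643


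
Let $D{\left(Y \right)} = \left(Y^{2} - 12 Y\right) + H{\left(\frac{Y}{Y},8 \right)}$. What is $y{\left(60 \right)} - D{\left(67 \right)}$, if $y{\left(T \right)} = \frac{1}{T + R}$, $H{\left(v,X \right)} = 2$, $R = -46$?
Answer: $- \frac{51617}{14} \approx -3686.9$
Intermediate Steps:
$D{\left(Y \right)} = 2 + Y^{2} - 12 Y$ ($D{\left(Y \right)} = \left(Y^{2} - 12 Y\right) + 2 = 2 + Y^{2} - 12 Y$)
$y{\left(T \right)} = \frac{1}{-46 + T}$ ($y{\left(T \right)} = \frac{1}{T - 46} = \frac{1}{-46 + T}$)
$y{\left(60 \right)} - D{\left(67 \right)} = \frac{1}{-46 + 60} - \left(2 + 67^{2} - 804\right) = \frac{1}{14} - \left(2 + 4489 - 804\right) = \frac{1}{14} - 3687 = - \frac{51617}{14}$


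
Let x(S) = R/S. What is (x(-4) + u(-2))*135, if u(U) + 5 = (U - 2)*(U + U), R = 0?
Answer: 1485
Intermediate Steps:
u(U) = -5 + 2*U*(-2 + U) (u(U) = -5 + (U - 2)*(U + U) = -5 + (-2 + U)*(2*U) = -5 + 2*U*(-2 + U))
x(S) = 0 (x(S) = 0/S = 0)
(x(-4) + u(-2))*135 = (0 + (-5 - 4*(-2) + 2*(-2)²))*135 = (0 + (-5 + 8 + 2*4))*135 = (0 + (-5 + 8 + 8))*135 = (0 + 11)*135 = 11*135 = 1485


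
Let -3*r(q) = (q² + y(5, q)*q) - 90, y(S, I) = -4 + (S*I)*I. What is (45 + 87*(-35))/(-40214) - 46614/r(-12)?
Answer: -466499349/28612261 ≈ -16.304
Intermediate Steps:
y(S, I) = -4 + S*I² (y(S, I) = -4 + (I*S)*I = -4 + S*I²)
r(q) = 30 - q²/3 - q*(-4 + 5*q²)/3 (r(q) = -((q² + (-4 + 5*q²)*q) - 90)/3 = -((q² + q*(-4 + 5*q²)) - 90)/3 = -(-90 + q² + q*(-4 + 5*q²))/3 = 30 - q²/3 - q*(-4 + 5*q²)/3)
(45 + 87*(-35))/(-40214) - 46614/r(-12) = (45 + 87*(-35))/(-40214) - 46614/(30 - ⅓*(-12)² - ⅓*(-12)*(-4 + 5*(-12)²)) = (45 - 3045)*(-1/40214) - 46614/(30 - ⅓*144 - ⅓*(-12)*(-4 + 5*144)) = -3000*(-1/40214) - 46614/(30 - 48 - ⅓*(-12)*(-4 + 720)) = 1500/20107 - 46614/(30 - 48 - ⅓*(-12)*716) = 1500/20107 - 46614/(30 - 48 + 2864) = 1500/20107 - 46614/2846 = 1500/20107 - 46614*1/2846 = 1500/20107 - 23307/1423 = -466499349/28612261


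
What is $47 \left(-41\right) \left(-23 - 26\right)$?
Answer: $94423$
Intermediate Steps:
$47 \left(-41\right) \left(-23 - 26\right) = - 1927 \left(-23 - 26\right) = \left(-1927\right) \left(-49\right) = 94423$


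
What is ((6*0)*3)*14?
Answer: 0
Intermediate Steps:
((6*0)*3)*14 = (0*3)*14 = 0*14 = 0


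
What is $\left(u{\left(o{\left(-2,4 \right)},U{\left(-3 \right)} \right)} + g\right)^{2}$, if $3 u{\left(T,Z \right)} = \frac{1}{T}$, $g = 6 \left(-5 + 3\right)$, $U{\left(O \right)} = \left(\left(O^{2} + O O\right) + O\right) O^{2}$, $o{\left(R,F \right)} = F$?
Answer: $\frac{20449}{144} \approx 142.01$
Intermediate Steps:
$U{\left(O \right)} = O^{2} \left(O + 2 O^{2}\right)$ ($U{\left(O \right)} = \left(\left(O^{2} + O^{2}\right) + O\right) O^{2} = \left(2 O^{2} + O\right) O^{2} = \left(O + 2 O^{2}\right) O^{2} = O^{2} \left(O + 2 O^{2}\right)$)
$g = -12$ ($g = 6 \left(-2\right) = -12$)
$u{\left(T,Z \right)} = \frac{1}{3 T}$
$\left(u{\left(o{\left(-2,4 \right)},U{\left(-3 \right)} \right)} + g\right)^{2} = \left(\frac{1}{3 \cdot 4} - 12\right)^{2} = \left(\frac{1}{3} \cdot \frac{1}{4} - 12\right)^{2} = \left(\frac{1}{12} - 12\right)^{2} = \left(- \frac{143}{12}\right)^{2} = \frac{20449}{144}$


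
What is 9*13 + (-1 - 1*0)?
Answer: 116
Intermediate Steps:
9*13 + (-1 - 1*0) = 117 + (-1 + 0) = 117 - 1 = 116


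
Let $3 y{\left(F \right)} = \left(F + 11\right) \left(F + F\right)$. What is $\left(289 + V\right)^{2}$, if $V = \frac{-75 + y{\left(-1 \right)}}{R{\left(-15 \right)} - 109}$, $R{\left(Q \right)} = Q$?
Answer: $\frac{11610709009}{138384} \approx 83902.0$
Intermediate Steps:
$y{\left(F \right)} = \frac{2 F \left(11 + F\right)}{3}$ ($y{\left(F \right)} = \frac{\left(F + 11\right) \left(F + F\right)}{3} = \frac{\left(11 + F\right) 2 F}{3} = \frac{2 F \left(11 + F\right)}{3}$)
$V = \frac{245}{372}$ ($V = \frac{-75 + \frac{2}{3} \left(-1\right) \left(11 - 1\right)}{-15 - 109} = \frac{-75 + \frac{2}{3} \left(-1\right) 10}{-124} = \left(-75 - \frac{20}{3}\right) \left(- \frac{1}{124}\right) = \left(- \frac{245}{3}\right) \left(- \frac{1}{124}\right) = \frac{245}{372} \approx 0.6586$)
$\left(289 + V\right)^{2} = \left(289 + \frac{245}{372}\right)^{2} = \left(\frac{107753}{372}\right)^{2} = \frac{11610709009}{138384}$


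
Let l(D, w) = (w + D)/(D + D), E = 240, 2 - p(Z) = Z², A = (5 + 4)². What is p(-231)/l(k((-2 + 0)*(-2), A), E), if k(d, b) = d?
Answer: -106718/61 ≈ -1749.5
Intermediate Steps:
A = 81 (A = 9² = 81)
p(Z) = 2 - Z²
l(D, w) = (D + w)/(2*D) (l(D, w) = (D + w)/((2*D)) = (D + w)*(1/(2*D)) = (D + w)/(2*D))
p(-231)/l(k((-2 + 0)*(-2), A), E) = (2 - 1*(-231)²)/((((-2 + 0)*(-2) + 240)/(2*(((-2 + 0)*(-2)))))) = (2 - 1*53361)/(((-2*(-2) + 240)/(2*((-2*(-2)))))) = (2 - 53361)/(((½)*(4 + 240)/4)) = -53359/((½)*(¼)*244) = -53359/61/2 = -53359*2/61 = -106718/61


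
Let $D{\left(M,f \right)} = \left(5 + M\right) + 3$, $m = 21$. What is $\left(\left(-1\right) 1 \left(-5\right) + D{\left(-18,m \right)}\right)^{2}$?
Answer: $25$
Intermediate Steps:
$D{\left(M,f \right)} = 8 + M$
$\left(\left(-1\right) 1 \left(-5\right) + D{\left(-18,m \right)}\right)^{2} = \left(\left(-1\right) 1 \left(-5\right) + \left(8 - 18\right)\right)^{2} = \left(\left(-1\right) \left(-5\right) - 10\right)^{2} = \left(5 - 10\right)^{2} = \left(-5\right)^{2} = 25$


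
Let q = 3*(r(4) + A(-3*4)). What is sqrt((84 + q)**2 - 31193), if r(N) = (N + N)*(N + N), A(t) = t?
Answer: sqrt(26407) ≈ 162.50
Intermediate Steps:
r(N) = 4*N**2 (r(N) = (2*N)*(2*N) = 4*N**2)
q = 156 (q = 3*(4*4**2 - 3*4) = 3*(4*16 - 12) = 3*(64 - 12) = 3*52 = 156)
sqrt((84 + q)**2 - 31193) = sqrt((84 + 156)**2 - 31193) = sqrt(240**2 - 31193) = sqrt(57600 - 31193) = sqrt(26407)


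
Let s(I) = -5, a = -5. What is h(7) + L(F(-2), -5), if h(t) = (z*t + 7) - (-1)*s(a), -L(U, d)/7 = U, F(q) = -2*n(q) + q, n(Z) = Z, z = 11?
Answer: 65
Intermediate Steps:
F(q) = -q (F(q) = -2*q + q = -q)
L(U, d) = -7*U
h(t) = 2 + 11*t (h(t) = (11*t + 7) - (-1)*(-5) = (7 + 11*t) - 1*5 = (7 + 11*t) - 5 = 2 + 11*t)
h(7) + L(F(-2), -5) = (2 + 11*7) - (-7)*(-2) = (2 + 77) - 7*2 = 79 - 14 = 65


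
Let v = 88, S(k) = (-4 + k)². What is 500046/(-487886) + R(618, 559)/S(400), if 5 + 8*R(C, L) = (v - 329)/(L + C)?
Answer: -61530053287051/60033537039168 ≈ -1.0249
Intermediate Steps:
R(C, L) = -5/8 - 241/(8*(C + L)) (R(C, L) = -5/8 + ((88 - 329)/(L + C))/8 = -5/8 + (-241/(C + L))/8 = -5/8 - 241/(8*(C + L)))
500046/(-487886) + R(618, 559)/S(400) = 500046/(-487886) + ((-241 - 5*618 - 5*559)/(8*(618 + 559)))/((-4 + 400)²) = 500046*(-1/487886) + ((⅛)*(-241 - 3090 - 2795)/1177)/(396²) = -250023/243943 + ((⅛)*(1/1177)*(-6126))/156816 = -250023/243943 - 3063/4708*1/156816 = -250023/243943 - 1021/246096576 = -61530053287051/60033537039168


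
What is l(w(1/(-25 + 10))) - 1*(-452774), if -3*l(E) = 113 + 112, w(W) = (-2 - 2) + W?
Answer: 452699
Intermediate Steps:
w(W) = -4 + W
l(E) = -75 (l(E) = -(113 + 112)/3 = -⅓*225 = -75)
l(w(1/(-25 + 10))) - 1*(-452774) = -75 - 1*(-452774) = -75 + 452774 = 452699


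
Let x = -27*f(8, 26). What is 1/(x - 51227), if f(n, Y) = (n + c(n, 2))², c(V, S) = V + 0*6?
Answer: -1/58139 ≈ -1.7200e-5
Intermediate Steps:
c(V, S) = V (c(V, S) = V + 0 = V)
f(n, Y) = 4*n² (f(n, Y) = (n + n)² = (2*n)² = 4*n²)
x = -6912 (x = -108*8² = -108*64 = -27*256 = -6912)
1/(x - 51227) = 1/(-6912 - 51227) = 1/(-58139) = -1/58139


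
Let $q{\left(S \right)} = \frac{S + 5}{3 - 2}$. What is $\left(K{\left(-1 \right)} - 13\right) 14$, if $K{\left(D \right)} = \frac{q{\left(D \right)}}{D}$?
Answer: $-238$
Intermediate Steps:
$q{\left(S \right)} = 5 + S$ ($q{\left(S \right)} = \frac{5 + S}{1} = \left(5 + S\right) 1 = 5 + S$)
$K{\left(D \right)} = \frac{5 + D}{D}$
$\left(K{\left(-1 \right)} - 13\right) 14 = \left(\frac{5 - 1}{-1} - 13\right) 14 = \left(\left(-1\right) 4 - 13\right) 14 = \left(-4 - 13\right) 14 = \left(-17\right) 14 = -238$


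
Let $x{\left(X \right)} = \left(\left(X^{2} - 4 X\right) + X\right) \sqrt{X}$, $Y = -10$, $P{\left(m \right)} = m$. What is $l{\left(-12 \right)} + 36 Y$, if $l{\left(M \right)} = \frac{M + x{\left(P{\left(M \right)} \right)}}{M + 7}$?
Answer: $- \frac{1788}{5} - 72 i \sqrt{3} \approx -357.6 - 124.71 i$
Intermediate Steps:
$x{\left(X \right)} = \sqrt{X} \left(X^{2} - 3 X\right)$ ($x{\left(X \right)} = \left(X^{2} - 3 X\right) \sqrt{X} = \sqrt{X} \left(X^{2} - 3 X\right)$)
$l{\left(M \right)} = \frac{M + M^{\frac{3}{2}} \left(-3 + M\right)}{7 + M}$ ($l{\left(M \right)} = \frac{M + M^{\frac{3}{2}} \left(-3 + M\right)}{M + 7} = \frac{M + M^{\frac{3}{2}} \left(-3 + M\right)}{7 + M}$)
$l{\left(-12 \right)} + 36 Y = \frac{-12 + \left(-12\right)^{\frac{3}{2}} \left(-3 - 12\right)}{7 - 12} + 36 \left(-10\right) = \frac{-12 + - 24 i \sqrt{3} \left(-15\right)}{-5} - 360 = - \frac{-12 + 360 i \sqrt{3}}{5} - 360 = \left(\frac{12}{5} - 72 i \sqrt{3}\right) - 360 = - \frac{1788}{5} - 72 i \sqrt{3}$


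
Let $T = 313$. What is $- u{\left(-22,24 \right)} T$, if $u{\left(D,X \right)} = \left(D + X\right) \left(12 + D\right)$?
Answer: $6260$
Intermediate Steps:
$u{\left(D,X \right)} = \left(12 + D\right) \left(D + X\right)$
$- u{\left(-22,24 \right)} T = - (\left(-22\right)^{2} + 12 \left(-22\right) + 12 \cdot 24 - 528) 313 = - (484 - 264 + 288 - 528) 313 = \left(-1\right) \left(-20\right) 313 = 20 \cdot 313 = 6260$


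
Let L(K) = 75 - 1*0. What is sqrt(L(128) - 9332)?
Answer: I*sqrt(9257) ≈ 96.213*I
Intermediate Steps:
L(K) = 75 (L(K) = 75 + 0 = 75)
sqrt(L(128) - 9332) = sqrt(75 - 9332) = sqrt(-9257) = I*sqrt(9257)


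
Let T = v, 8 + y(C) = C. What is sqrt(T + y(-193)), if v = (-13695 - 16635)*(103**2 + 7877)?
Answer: I*sqrt(560680581) ≈ 23679.0*I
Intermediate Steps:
y(C) = -8 + C
v = -560680380 (v = -30330*(10609 + 7877) = -30330*18486 = -560680380)
T = -560680380
sqrt(T + y(-193)) = sqrt(-560680380 + (-8 - 193)) = sqrt(-560680380 - 201) = sqrt(-560680581) = I*sqrt(560680581)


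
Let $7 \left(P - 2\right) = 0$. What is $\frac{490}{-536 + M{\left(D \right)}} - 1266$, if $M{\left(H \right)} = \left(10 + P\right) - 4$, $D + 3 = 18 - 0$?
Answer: $- \frac{334469}{264} \approx -1266.9$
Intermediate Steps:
$P = 2$ ($P = 2 + \frac{1}{7} \cdot 0 = 2 + 0 = 2$)
$D = 15$ ($D = -3 + \left(18 - 0\right) = -3 + \left(18 + 0\right) = -3 + 18 = 15$)
$M{\left(H \right)} = 8$ ($M{\left(H \right)} = \left(10 + 2\right) - 4 = 12 - 4 = 8$)
$\frac{490}{-536 + M{\left(D \right)}} - 1266 = \frac{490}{-536 + 8} - 1266 = \frac{490}{-528} - 1266 = 490 \left(- \frac{1}{528}\right) - 1266 = - \frac{245}{264} - 1266 = - \frac{334469}{264}$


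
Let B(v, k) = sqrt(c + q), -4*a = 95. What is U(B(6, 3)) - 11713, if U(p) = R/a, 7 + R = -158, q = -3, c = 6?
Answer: -222415/19 ≈ -11706.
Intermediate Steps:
a = -95/4 (a = -1/4*95 = -95/4 ≈ -23.750)
R = -165 (R = -7 - 158 = -165)
B(v, k) = sqrt(3) (B(v, k) = sqrt(6 - 3) = sqrt(3))
U(p) = 132/19 (U(p) = -165/(-95/4) = -165*(-4/95) = 132/19)
U(B(6, 3)) - 11713 = 132/19 - 11713 = -222415/19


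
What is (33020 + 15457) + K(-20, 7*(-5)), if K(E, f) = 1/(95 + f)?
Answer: 2908621/60 ≈ 48477.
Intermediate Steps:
(33020 + 15457) + K(-20, 7*(-5)) = (33020 + 15457) + 1/(95 + 7*(-5)) = 48477 + 1/(95 - 35) = 48477 + 1/60 = 2908621/60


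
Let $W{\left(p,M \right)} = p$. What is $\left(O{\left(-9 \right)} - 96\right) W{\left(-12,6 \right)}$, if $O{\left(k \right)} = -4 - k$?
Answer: $1092$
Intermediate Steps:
$\left(O{\left(-9 \right)} - 96\right) W{\left(-12,6 \right)} = \left(\left(-4 - -9\right) - 96\right) \left(-12\right) = \left(\left(-4 + 9\right) - 96\right) \left(-12\right) = \left(5 - 96\right) \left(-12\right) = \left(-91\right) \left(-12\right) = 1092$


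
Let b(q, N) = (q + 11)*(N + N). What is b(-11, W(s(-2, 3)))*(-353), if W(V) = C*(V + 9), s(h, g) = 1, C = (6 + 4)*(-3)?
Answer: 0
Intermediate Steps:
C = -30 (C = 10*(-3) = -30)
W(V) = -270 - 30*V (W(V) = -30*(V + 9) = -30*(9 + V) = -270 - 30*V)
b(q, N) = 2*N*(11 + q) (b(q, N) = (11 + q)*(2*N) = 2*N*(11 + q))
b(-11, W(s(-2, 3)))*(-353) = (2*(-270 - 30*1)*(11 - 11))*(-353) = (2*(-270 - 30)*0)*(-353) = (2*(-300)*0)*(-353) = 0*(-353) = 0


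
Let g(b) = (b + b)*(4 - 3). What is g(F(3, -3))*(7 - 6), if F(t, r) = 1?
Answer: 2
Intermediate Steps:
g(b) = 2*b (g(b) = (2*b)*1 = 2*b)
g(F(3, -3))*(7 - 6) = (2*1)*(7 - 6) = 2*1 = 2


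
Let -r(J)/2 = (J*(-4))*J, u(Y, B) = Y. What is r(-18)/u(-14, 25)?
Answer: -1296/7 ≈ -185.14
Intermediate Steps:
r(J) = 8*J**2 (r(J) = -2*J*(-4)*J = -2*(-4*J)*J = -(-8)*J**2 = 8*J**2)
r(-18)/u(-14, 25) = (8*(-18)**2)/(-14) = (8*324)*(-1/14) = 2592*(-1/14) = -1296/7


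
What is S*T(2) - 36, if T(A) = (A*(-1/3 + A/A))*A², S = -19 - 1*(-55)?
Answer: 156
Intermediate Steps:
S = 36 (S = -19 + 55 = 36)
T(A) = 2*A³/3 (T(A) = (A*(-1*⅓ + 1))*A² = (A*(-⅓ + 1))*A² = (A*(⅔))*A² = (2*A/3)*A² = 2*A³/3)
S*T(2) - 36 = 36*((⅔)*2³) - 36 = 36*((⅔)*8) - 36 = 36*(16/3) - 36 = 192 - 36 = 156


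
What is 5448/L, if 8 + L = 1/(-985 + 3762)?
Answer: -5043032/7405 ≈ -681.03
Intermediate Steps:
L = -22215/2777 (L = -8 + 1/(-985 + 3762) = -8 + 1/2777 = -22215/2777 ≈ -7.9996)
5448/L = 5448/(-22215/2777) = 5448*(-2777/22215) = -5043032/7405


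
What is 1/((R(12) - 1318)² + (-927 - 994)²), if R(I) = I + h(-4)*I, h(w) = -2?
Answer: 1/5459141 ≈ 1.8318e-7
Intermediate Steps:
R(I) = -I (R(I) = I - 2*I = -I)
1/((R(12) - 1318)² + (-927 - 994)²) = 1/((-1*12 - 1318)² + (-927 - 994)²) = 1/((-12 - 1318)² + (-1921)²) = 1/((-1330)² + 3690241) = 1/(1768900 + 3690241) = 1/5459141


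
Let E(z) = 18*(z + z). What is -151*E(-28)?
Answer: 152208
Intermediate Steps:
E(z) = 36*z (E(z) = 18*(2*z) = 36*z)
-151*E(-28) = -5436*(-28) = -151*(-1008) = 152208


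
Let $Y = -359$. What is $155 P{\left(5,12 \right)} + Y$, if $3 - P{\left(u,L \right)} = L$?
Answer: $-1754$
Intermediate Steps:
$P{\left(u,L \right)} = 3 - L$
$155 P{\left(5,12 \right)} + Y = 155 \left(3 - 12\right) - 359 = 155 \left(-9\right) - 359 = -1395 - 359 = -1754$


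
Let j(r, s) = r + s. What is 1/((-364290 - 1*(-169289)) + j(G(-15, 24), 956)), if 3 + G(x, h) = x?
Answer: -1/194063 ≈ -5.1530e-6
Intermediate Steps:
G(x, h) = -3 + x
1/((-364290 - 1*(-169289)) + j(G(-15, 24), 956)) = 1/((-364290 - 1*(-169289)) + ((-3 - 15) + 956)) = 1/((-364290 + 169289) + (-18 + 956)) = 1/(-195001 + 938) = 1/(-194063) = -1/194063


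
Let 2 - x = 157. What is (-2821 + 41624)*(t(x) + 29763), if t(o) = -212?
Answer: 1146667453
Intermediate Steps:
x = -155 (x = 2 - 1*157 = 2 - 157 = -155)
(-2821 + 41624)*(t(x) + 29763) = (-2821 + 41624)*(-212 + 29763) = 38803*29551 = 1146667453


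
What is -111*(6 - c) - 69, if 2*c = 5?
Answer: -915/2 ≈ -457.50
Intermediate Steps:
c = 5/2 (c = (½)*5 = 5/2 ≈ 2.5000)
-111*(6 - c) - 69 = -111*(6 - 1*5/2) - 69 = -111*(6 - 5/2) - 69 = -111*7/2 - 69 = -777/2 - 69 = -915/2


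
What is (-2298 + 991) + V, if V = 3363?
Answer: 2056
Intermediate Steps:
(-2298 + 991) + V = (-2298 + 991) + 3363 = -1307 + 3363 = 2056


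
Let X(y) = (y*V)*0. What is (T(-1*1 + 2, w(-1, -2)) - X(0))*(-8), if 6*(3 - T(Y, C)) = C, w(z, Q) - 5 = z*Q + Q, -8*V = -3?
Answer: -52/3 ≈ -17.333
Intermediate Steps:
V = 3/8 (V = -⅛*(-3) = 3/8 ≈ 0.37500)
w(z, Q) = 5 + Q + Q*z (w(z, Q) = 5 + (z*Q + Q) = 5 + (Q*z + Q) = 5 + (Q + Q*z) = 5 + Q + Q*z)
T(Y, C) = 3 - C/6
X(y) = 0 (X(y) = (y*(3/8))*0 = (3*y/8)*0 = 0)
(T(-1*1 + 2, w(-1, -2)) - X(0))*(-8) = ((3 - (5 - 2 - 2*(-1))/6) - 1*0)*(-8) = ((3 - (5 - 2 + 2)/6) + 0)*(-8) = ((3 - ⅙*5) + 0)*(-8) = ((3 - ⅚) + 0)*(-8) = (13/6 + 0)*(-8) = (13/6)*(-8) = -52/3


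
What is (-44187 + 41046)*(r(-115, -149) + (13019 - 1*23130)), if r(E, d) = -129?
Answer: 32163840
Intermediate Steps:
(-44187 + 41046)*(r(-115, -149) + (13019 - 1*23130)) = (-44187 + 41046)*(-129 + (13019 - 1*23130)) = -3141*(-129 + (13019 - 23130)) = -3141*(-129 - 10111) = -3141*(-10240) = 32163840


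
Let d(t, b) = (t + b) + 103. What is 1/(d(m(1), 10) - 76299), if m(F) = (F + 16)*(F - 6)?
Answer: -1/76271 ≈ -1.3111e-5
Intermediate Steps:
m(F) = (-6 + F)*(16 + F) (m(F) = (16 + F)*(-6 + F) = (-6 + F)*(16 + F))
d(t, b) = 103 + b + t (d(t, b) = (b + t) + 103 = 103 + b + t)
1/(d(m(1), 10) - 76299) = 1/((103 + 10 + (-96 + 1**2 + 10*1)) - 76299) = 1/((103 + 10 + (-96 + 1 + 10)) - 76299) = 1/((103 + 10 - 85) - 76299) = 1/(28 - 76299) = 1/(-76271) = -1/76271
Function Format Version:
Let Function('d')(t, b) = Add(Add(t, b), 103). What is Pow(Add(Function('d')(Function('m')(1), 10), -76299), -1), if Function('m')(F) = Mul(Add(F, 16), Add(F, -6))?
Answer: Rational(-1, 76271) ≈ -1.3111e-5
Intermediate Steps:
Function('m')(F) = Mul(Add(-6, F), Add(16, F)) (Function('m')(F) = Mul(Add(16, F), Add(-6, F)) = Mul(Add(-6, F), Add(16, F)))
Function('d')(t, b) = Add(103, b, t) (Function('d')(t, b) = Add(Add(b, t), 103) = Add(103, b, t))
Pow(Add(Function('d')(Function('m')(1), 10), -76299), -1) = Pow(Add(Add(103, 10, Add(-96, Pow(1, 2), Mul(10, 1))), -76299), -1) = Pow(Add(Add(103, 10, Add(-96, 1, 10)), -76299), -1) = Pow(Add(Add(103, 10, -85), -76299), -1) = Pow(Add(28, -76299), -1) = Pow(-76271, -1) = Rational(-1, 76271)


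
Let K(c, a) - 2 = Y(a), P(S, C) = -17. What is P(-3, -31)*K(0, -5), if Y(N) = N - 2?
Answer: 85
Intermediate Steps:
Y(N) = -2 + N
K(c, a) = a (K(c, a) = 2 + (-2 + a) = a)
P(-3, -31)*K(0, -5) = -17*(-5) = 85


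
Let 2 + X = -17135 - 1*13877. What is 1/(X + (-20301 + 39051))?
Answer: -1/12264 ≈ -8.1540e-5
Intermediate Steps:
X = -31014 (X = -2 + (-17135 - 1*13877) = -2 + (-17135 - 13877) = -2 - 31012 = -31014)
1/(X + (-20301 + 39051)) = 1/(-31014 + (-20301 + 39051)) = 1/(-31014 + 18750) = 1/(-12264) = -1/12264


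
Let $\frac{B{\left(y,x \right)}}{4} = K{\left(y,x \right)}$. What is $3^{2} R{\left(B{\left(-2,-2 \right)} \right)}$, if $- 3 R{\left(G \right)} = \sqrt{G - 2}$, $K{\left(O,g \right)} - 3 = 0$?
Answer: $- 3 \sqrt{10} \approx -9.4868$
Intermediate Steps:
$K{\left(O,g \right)} = 3$ ($K{\left(O,g \right)} = 3 + 0 = 3$)
$B{\left(y,x \right)} = 12$ ($B{\left(y,x \right)} = 4 \cdot 3 = 12$)
$R{\left(G \right)} = - \frac{\sqrt{-2 + G}}{3}$ ($R{\left(G \right)} = - \frac{\sqrt{G - 2}}{3} = - \frac{\sqrt{-2 + G}}{3}$)
$3^{2} R{\left(B{\left(-2,-2 \right)} \right)} = 3^{2} \left(- \frac{\sqrt{-2 + 12}}{3}\right) = 9 \left(- \frac{\sqrt{10}}{3}\right) = - 3 \sqrt{10}$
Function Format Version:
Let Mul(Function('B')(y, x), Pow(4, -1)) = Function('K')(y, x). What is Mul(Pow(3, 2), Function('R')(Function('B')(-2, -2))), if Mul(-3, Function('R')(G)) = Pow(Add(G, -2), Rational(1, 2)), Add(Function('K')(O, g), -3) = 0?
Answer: Mul(-3, Pow(10, Rational(1, 2))) ≈ -9.4868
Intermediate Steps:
Function('K')(O, g) = 3 (Function('K')(O, g) = Add(3, 0) = 3)
Function('B')(y, x) = 12 (Function('B')(y, x) = Mul(4, 3) = 12)
Function('R')(G) = Mul(Rational(-1, 3), Pow(Add(-2, G), Rational(1, 2))) (Function('R')(G) = Mul(Rational(-1, 3), Pow(Add(G, -2), Rational(1, 2))) = Mul(Rational(-1, 3), Pow(Add(-2, G), Rational(1, 2))))
Mul(Pow(3, 2), Function('R')(Function('B')(-2, -2))) = Mul(Pow(3, 2), Mul(Rational(-1, 3), Pow(Add(-2, 12), Rational(1, 2)))) = Mul(9, Mul(Rational(-1, 3), Pow(10, Rational(1, 2)))) = Mul(-3, Pow(10, Rational(1, 2)))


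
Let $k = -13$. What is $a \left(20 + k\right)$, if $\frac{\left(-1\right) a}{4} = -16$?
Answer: $448$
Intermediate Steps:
$a = 64$ ($a = \left(-4\right) \left(-16\right) = 64$)
$a \left(20 + k\right) = 64 \left(20 - 13\right) = 64 \cdot 7 = 448$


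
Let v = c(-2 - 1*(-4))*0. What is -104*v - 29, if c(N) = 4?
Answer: -29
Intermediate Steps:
v = 0 (v = 4*0 = 0)
-104*v - 29 = -104*0 - 29 = 0 - 29 = -29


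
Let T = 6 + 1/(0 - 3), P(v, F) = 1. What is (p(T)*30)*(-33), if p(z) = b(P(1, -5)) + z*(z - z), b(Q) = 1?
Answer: -990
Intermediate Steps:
T = 17/3 (T = 6 + 1/(-3) = 6 - ⅓ = 17/3 ≈ 5.6667)
p(z) = 1 (p(z) = 1 + z*(z - z) = 1 + z*0 = 1 + 0 = 1)
(p(T)*30)*(-33) = (1*30)*(-33) = 30*(-33) = -990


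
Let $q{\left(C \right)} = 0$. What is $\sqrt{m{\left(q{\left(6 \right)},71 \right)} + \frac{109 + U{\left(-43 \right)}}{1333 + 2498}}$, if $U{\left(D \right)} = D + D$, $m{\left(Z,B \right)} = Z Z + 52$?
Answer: $\frac{\sqrt{763269285}}{3831} \approx 7.2115$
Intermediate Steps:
$m{\left(Z,B \right)} = 52 + Z^{2}$ ($m{\left(Z,B \right)} = Z^{2} + 52 = 52 + Z^{2}$)
$U{\left(D \right)} = 2 D$
$\sqrt{m{\left(q{\left(6 \right)},71 \right)} + \frac{109 + U{\left(-43 \right)}}{1333 + 2498}} = \sqrt{\left(52 + 0^{2}\right) + \frac{109 + 2 \left(-43\right)}{1333 + 2498}} = \sqrt{\left(52 + 0\right) + \frac{109 - 86}{3831}} = \sqrt{52 + 23 \cdot \frac{1}{3831}} = \sqrt{52 + \frac{23}{3831}} = \sqrt{\frac{199235}{3831}} = \frac{\sqrt{763269285}}{3831}$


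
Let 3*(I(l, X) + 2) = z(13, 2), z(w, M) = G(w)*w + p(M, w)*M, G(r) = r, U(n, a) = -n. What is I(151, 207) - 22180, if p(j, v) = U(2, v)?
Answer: -22127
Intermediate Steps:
p(j, v) = -2 (p(j, v) = -1*2 = -2)
z(w, M) = w² - 2*M (z(w, M) = w*w - 2*M = w² - 2*M)
I(l, X) = 53 (I(l, X) = -2 + (13² - 2*2)/3 = -2 + (169 - 4)/3 = -2 + (⅓)*165 = -2 + 55 = 53)
I(151, 207) - 22180 = 53 - 22180 = -22127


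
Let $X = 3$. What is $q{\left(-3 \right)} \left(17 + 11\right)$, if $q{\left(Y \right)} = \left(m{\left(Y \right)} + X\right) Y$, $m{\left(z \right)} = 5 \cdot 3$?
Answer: $-1512$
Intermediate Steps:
$m{\left(z \right)} = 15$
$q{\left(Y \right)} = 18 Y$ ($q{\left(Y \right)} = \left(15 + 3\right) Y = 18 Y$)
$q{\left(-3 \right)} \left(17 + 11\right) = 18 \left(-3\right) \left(17 + 11\right) = \left(-54\right) 28 = -1512$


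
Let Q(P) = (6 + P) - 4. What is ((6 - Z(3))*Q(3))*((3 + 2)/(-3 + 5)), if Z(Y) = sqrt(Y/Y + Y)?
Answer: 50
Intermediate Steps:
Q(P) = 2 + P
Z(Y) = sqrt(1 + Y)
((6 - Z(3))*Q(3))*((3 + 2)/(-3 + 5)) = ((6 - sqrt(1 + 3))*(2 + 3))*((3 + 2)/(-3 + 5)) = ((6 - sqrt(4))*5)*(5/2) = ((6 - 1*2)*5)*(5*(1/2)) = ((6 - 2)*5)*(5/2) = (4*5)*(5/2) = 20*(5/2) = 50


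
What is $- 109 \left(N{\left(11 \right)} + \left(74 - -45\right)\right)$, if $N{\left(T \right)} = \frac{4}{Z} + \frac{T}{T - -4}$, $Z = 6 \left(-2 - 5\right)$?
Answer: $- \frac{1369258}{105} \approx -13041.0$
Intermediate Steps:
$Z = -42$ ($Z = 6 \left(-7\right) = -42$)
$N{\left(T \right)} = - \frac{2}{21} + \frac{T}{4 + T}$ ($N{\left(T \right)} = \frac{4}{-42} + \frac{T}{T - -4} = 4 \left(- \frac{1}{42}\right) + \frac{T}{T + 4} = - \frac{2}{21} + \frac{T}{4 + T}$)
$- 109 \left(N{\left(11 \right)} + \left(74 - -45\right)\right) = - 109 \left(\frac{-8 + 19 \cdot 11}{21 \left(4 + 11\right)} + \left(74 - -45\right)\right) = - 109 \left(\frac{-8 + 209}{21 \cdot 15} + \left(74 + 45\right)\right) = - 109 \left(\frac{1}{21} \cdot \frac{1}{15} \cdot 201 + 119\right) = - 109 \left(\frac{67}{105} + 119\right) = \left(-109\right) \frac{12562}{105} = - \frac{1369258}{105}$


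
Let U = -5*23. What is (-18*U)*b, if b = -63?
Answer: -130410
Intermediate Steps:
U = -115
(-18*U)*b = -18*(-115)*(-63) = 2070*(-63) = -130410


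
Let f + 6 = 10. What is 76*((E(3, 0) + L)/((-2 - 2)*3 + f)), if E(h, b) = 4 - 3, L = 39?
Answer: -380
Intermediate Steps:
f = 4 (f = -6 + 10 = 4)
E(h, b) = 1
76*((E(3, 0) + L)/((-2 - 2)*3 + f)) = 76*((1 + 39)/((-2 - 2)*3 + 4)) = 76*(40/(-4*3 + 4)) = 76*(40/(-12 + 4)) = 76*(40/(-8)) = 76*(40*(-⅛)) = 76*(-5) = -380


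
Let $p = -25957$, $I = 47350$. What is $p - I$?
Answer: $-73307$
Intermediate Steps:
$p - I = -25957 - 47350 = -73307$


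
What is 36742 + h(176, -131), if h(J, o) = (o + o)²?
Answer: 105386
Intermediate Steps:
h(J, o) = 4*o² (h(J, o) = (2*o)² = 4*o²)
36742 + h(176, -131) = 36742 + 4*(-131)² = 36742 + 4*17161 = 36742 + 68644 = 105386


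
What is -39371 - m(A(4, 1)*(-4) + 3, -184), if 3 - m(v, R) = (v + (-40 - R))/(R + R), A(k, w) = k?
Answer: -14489763/368 ≈ -39374.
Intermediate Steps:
m(v, R) = 3 - (-40 + v - R)/(2*R) (m(v, R) = 3 - (v + (-40 - R))/(R + R) = 3 - (-40 + v - R)/(2*R))
-39371 - m(A(4, 1)*(-4) + 3, -184) = -39371 - (40 - (4*(-4) + 3) + 7*(-184))/(2*(-184)) = -39371 - (-1)*(40 - (-16 + 3) - 1288)/(2*184) = -39371 - (-1)*(40 - 1*(-13) - 1288)/(2*184) = -39371 - (-1)*(40 + 13 - 1288)/(2*184) = -39371 - (-1)*(-1235)/(2*184) = -39371 - 1*1235/368 = -39371 - 1235/368 = -14489763/368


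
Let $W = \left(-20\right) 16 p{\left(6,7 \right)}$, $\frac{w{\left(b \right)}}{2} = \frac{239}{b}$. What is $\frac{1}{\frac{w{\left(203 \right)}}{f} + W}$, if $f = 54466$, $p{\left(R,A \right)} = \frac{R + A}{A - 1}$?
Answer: $- \frac{16584897}{11498861203} \approx -0.0014423$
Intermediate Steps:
$w{\left(b \right)} = \frac{478}{b}$ ($w{\left(b \right)} = 2 \frac{239}{b} = \frac{478}{b}$)
$p{\left(R,A \right)} = \frac{A + R}{-1 + A}$
$W = - \frac{2080}{3}$ ($W = \left(-20\right) 16 \frac{7 + 6}{-1 + 7} = - 320 \cdot \frac{1}{6} \cdot 13 = \left(-320\right) \frac{13}{6} = - \frac{2080}{3} \approx -693.33$)
$\frac{1}{\frac{w{\left(203 \right)}}{f} + W} = \frac{1}{\frac{478 \cdot \frac{1}{203}}{54466} - \frac{2080}{3}} = \frac{1}{478 \cdot \frac{1}{203} \cdot \frac{1}{54466} - \frac{2080}{3}} = \frac{1}{\frac{478}{203} \cdot \frac{1}{54466} - \frac{2080}{3}} = \frac{1}{\frac{239}{5528299} - \frac{2080}{3}} = \frac{1}{- \frac{11498861203}{16584897}} = - \frac{16584897}{11498861203}$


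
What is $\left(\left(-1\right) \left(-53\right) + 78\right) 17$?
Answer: $2227$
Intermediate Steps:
$\left(\left(-1\right) \left(-53\right) + 78\right) 17 = \left(53 + 78\right) 17 = 131 \cdot 17 = 2227$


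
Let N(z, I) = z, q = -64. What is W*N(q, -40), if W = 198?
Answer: -12672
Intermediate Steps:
W*N(q, -40) = 198*(-64) = -12672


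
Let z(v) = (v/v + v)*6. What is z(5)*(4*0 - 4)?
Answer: -144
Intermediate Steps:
z(v) = 6 + 6*v (z(v) = (1 + v)*6 = 6 + 6*v)
z(5)*(4*0 - 4) = (6 + 6*5)*(4*0 - 4) = (6 + 30)*(0 - 4) = 36*(-4) = -144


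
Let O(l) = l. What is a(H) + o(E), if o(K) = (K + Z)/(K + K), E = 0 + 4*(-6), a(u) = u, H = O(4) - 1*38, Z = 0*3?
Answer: -67/2 ≈ -33.500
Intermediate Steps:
Z = 0
H = -34 (H = 4 - 1*38 = 4 - 38 = -34)
E = -24 (E = 0 - 24 = -24)
o(K) = ½ (o(K) = (K + 0)/(K + K) = K/((2*K)) = K*(1/(2*K)) = ½)
a(H) + o(E) = -34 + ½ = -67/2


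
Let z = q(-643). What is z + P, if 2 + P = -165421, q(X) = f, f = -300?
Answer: -165723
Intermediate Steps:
q(X) = -300
P = -165423 (P = -2 - 165421 = -165423)
z = -300
z + P = -300 - 165423 = -165723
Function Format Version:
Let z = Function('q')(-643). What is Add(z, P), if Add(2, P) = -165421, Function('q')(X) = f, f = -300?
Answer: -165723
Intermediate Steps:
Function('q')(X) = -300
P = -165423 (P = Add(-2, -165421) = -165423)
z = -300
Add(z, P) = Add(-300, -165423) = -165723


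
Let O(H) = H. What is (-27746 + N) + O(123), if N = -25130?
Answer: -52753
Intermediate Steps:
(-27746 + N) + O(123) = (-27746 - 25130) + 123 = -52876 + 123 = -52753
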